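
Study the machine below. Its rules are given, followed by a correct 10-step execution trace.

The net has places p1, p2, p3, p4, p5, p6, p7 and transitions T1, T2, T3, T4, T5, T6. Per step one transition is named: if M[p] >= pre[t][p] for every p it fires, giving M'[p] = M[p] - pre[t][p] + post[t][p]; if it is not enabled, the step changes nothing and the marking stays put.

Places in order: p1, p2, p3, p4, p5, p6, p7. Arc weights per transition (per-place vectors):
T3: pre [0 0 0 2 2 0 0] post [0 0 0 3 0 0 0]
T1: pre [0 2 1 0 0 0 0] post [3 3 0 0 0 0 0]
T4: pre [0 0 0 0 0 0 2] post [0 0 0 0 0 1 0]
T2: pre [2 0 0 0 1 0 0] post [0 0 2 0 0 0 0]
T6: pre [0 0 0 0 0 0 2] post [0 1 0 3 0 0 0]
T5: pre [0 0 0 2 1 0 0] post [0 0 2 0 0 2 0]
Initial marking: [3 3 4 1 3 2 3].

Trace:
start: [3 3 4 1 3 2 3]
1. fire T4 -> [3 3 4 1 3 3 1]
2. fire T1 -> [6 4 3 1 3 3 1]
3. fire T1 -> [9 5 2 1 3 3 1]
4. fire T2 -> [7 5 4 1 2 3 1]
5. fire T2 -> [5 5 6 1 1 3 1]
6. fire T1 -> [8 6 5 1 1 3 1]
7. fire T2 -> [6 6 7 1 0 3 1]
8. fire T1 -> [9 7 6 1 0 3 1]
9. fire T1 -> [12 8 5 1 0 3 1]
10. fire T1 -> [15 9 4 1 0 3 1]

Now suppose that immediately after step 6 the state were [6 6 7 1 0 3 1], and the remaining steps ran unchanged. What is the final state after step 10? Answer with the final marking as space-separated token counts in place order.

state after step 6 := [6 6 7 1 0 3 1]
7. fire T2 -> [6 6 7 1 0 3 1]
8. fire T1 -> [9 7 6 1 0 3 1]
9. fire T1 -> [12 8 5 1 0 3 1]
10. fire T1 -> [15 9 4 1 0 3 1]

15 9 4 1 0 3 1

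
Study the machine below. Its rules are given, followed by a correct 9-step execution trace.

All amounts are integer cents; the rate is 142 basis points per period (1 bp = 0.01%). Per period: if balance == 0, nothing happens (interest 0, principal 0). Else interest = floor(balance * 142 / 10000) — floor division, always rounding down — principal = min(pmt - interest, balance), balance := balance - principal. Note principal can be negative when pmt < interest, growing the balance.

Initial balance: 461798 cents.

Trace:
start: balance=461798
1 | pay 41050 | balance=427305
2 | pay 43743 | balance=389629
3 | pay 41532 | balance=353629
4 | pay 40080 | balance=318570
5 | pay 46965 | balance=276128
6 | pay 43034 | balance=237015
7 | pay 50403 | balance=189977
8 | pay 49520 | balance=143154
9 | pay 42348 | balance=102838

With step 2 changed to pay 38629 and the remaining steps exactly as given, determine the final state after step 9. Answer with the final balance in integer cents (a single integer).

(re-executing from step 2 with the substitution; state before step 2: balance=427305)
2 | pay 38629 | balance=394743
3 | pay 41532 | balance=358816
4 | pay 40080 | balance=323831
5 | pay 46965 | balance=281464
6 | pay 43034 | balance=242426
7 | pay 50403 | balance=195465
8 | pay 49520 | balance=148720
9 | pay 42348 | balance=108483

108483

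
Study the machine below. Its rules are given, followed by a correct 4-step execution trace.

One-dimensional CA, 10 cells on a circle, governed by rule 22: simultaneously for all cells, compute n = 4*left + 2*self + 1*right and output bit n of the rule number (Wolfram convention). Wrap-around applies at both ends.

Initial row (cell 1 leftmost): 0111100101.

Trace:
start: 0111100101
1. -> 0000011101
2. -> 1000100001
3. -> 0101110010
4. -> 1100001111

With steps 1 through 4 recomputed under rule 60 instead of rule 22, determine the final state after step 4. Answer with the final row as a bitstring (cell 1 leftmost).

(re-executing steps 1..4 under rule 60; state before step 1: 0111100101)
1. -> 1100010111
2. -> 0010011100
3. -> 0011010010
4. -> 0010111011

0010111011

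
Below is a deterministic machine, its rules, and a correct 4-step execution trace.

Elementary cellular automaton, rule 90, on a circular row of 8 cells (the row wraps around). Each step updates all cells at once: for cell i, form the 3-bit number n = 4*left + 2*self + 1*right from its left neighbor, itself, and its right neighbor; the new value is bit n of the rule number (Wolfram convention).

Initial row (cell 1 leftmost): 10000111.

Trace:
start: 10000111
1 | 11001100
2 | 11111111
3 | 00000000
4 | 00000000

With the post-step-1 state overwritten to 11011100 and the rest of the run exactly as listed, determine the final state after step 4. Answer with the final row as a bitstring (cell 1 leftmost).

state after step 1 := 11011100
2 | 11010111
3 | 01000100
4 | 10101010

10101010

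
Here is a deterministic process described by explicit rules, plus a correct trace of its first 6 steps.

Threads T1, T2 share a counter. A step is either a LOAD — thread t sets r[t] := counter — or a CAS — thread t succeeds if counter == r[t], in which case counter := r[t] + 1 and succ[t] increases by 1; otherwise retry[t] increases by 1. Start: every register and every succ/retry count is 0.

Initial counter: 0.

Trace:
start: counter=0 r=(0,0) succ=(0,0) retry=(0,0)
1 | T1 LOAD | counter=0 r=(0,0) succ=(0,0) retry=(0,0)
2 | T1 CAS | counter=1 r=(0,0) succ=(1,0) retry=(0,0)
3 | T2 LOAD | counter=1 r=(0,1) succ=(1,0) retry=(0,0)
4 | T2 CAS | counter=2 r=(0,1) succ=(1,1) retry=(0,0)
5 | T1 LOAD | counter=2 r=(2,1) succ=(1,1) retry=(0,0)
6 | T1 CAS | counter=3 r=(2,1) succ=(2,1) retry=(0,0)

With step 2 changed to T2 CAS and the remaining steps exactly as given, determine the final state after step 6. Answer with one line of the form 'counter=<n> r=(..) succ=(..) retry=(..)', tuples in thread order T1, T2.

counter=3 r=(2,1) succ=(1,2) retry=(0,0)

(re-executing from step 2 with the substitution; state before step 2: counter=0 r=(0,0) succ=(0,0) retry=(0,0))
2 | T2 CAS | counter=1 r=(0,0) succ=(0,1) retry=(0,0)
3 | T2 LOAD | counter=1 r=(0,1) succ=(0,1) retry=(0,0)
4 | T2 CAS | counter=2 r=(0,1) succ=(0,2) retry=(0,0)
5 | T1 LOAD | counter=2 r=(2,1) succ=(0,2) retry=(0,0)
6 | T1 CAS | counter=3 r=(2,1) succ=(1,2) retry=(0,0)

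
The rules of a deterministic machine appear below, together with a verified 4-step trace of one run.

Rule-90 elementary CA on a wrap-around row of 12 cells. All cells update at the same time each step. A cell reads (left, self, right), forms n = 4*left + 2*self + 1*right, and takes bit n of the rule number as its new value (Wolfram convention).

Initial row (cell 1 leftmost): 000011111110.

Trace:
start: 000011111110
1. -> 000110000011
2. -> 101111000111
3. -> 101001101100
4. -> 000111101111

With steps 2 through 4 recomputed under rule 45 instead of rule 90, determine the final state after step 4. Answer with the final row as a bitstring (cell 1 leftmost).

(re-executing steps 2..4 under rule 45; state before step 2: 000110000011)
2. -> 010100111010
3. -> 011100100110
4. -> 010000100100

010000100100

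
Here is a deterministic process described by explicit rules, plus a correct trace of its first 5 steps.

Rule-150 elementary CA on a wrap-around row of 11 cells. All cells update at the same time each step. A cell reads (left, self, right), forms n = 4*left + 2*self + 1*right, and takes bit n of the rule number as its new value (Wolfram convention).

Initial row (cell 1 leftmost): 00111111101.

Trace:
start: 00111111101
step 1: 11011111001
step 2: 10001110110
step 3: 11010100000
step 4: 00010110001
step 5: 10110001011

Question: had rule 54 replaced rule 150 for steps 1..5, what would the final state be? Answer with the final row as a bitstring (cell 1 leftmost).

(re-executing steps 1..5 under rule 54; state before step 1: 00111111101)
step 1: 11000000011
step 2: 00100000100
step 3: 01110001110
step 4: 10001010001
step 5: 01011111010

01011111010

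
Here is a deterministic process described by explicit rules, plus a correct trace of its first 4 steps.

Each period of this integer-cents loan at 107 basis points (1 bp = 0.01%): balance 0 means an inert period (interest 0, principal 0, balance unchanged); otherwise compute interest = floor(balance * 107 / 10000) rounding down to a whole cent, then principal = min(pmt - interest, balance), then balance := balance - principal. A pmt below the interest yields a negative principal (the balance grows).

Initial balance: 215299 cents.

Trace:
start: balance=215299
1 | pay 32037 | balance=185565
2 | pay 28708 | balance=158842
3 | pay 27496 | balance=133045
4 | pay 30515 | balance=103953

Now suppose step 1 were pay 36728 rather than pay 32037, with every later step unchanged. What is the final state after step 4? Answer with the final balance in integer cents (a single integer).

(re-executing from step 1 with the substitution; state before step 1: balance=215299)
1 | pay 36728 | balance=180874
2 | pay 28708 | balance=154101
3 | pay 27496 | balance=128253
4 | pay 30515 | balance=99110

99110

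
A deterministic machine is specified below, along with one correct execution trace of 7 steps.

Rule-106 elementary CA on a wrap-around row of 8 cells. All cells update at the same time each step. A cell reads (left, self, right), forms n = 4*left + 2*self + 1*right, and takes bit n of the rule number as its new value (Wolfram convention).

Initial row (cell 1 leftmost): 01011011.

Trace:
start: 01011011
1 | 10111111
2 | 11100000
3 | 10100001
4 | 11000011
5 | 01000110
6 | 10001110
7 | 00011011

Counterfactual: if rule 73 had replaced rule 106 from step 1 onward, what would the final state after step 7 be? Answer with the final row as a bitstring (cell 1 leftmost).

00011011

(re-executing steps 1..7 under rule 73; state before step 1: 01011011)
1 | 00011011
2 | 01011011
3 | 00011011
4 | 01011011
5 | 00011011
6 | 01011011
7 | 00011011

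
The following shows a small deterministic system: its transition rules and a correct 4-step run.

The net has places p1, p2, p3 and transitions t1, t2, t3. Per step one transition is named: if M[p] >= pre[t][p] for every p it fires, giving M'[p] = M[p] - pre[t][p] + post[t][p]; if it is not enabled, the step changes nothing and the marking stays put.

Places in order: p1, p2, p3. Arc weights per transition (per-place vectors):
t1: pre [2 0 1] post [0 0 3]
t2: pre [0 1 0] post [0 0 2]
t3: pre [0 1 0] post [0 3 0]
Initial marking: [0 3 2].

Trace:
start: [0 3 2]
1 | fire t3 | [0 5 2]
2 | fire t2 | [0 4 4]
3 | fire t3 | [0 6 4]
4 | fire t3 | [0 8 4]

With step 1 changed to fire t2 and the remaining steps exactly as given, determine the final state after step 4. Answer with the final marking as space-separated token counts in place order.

0 5 6

(re-executing from step 1 with the substitution; state before step 1: [0 3 2])
1 | fire t2 | [0 2 4]
2 | fire t2 | [0 1 6]
3 | fire t3 | [0 3 6]
4 | fire t3 | [0 5 6]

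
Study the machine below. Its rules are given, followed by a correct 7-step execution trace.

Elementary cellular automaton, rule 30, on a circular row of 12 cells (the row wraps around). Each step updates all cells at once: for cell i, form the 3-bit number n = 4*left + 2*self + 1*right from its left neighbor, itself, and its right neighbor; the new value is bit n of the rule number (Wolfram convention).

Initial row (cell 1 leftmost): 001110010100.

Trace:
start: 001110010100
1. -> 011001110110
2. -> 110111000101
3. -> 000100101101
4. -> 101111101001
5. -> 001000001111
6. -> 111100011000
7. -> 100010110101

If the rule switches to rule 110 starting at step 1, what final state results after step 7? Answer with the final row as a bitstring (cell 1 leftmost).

101101000011

(re-executing steps 1..7 under rule 110; state before step 1: 001110010100)
1. -> 011010111100
2. -> 111111100100
3. -> 100000101101
4. -> 100001111111
5. -> 100011000000
6. -> 100111000001
7. -> 101101000011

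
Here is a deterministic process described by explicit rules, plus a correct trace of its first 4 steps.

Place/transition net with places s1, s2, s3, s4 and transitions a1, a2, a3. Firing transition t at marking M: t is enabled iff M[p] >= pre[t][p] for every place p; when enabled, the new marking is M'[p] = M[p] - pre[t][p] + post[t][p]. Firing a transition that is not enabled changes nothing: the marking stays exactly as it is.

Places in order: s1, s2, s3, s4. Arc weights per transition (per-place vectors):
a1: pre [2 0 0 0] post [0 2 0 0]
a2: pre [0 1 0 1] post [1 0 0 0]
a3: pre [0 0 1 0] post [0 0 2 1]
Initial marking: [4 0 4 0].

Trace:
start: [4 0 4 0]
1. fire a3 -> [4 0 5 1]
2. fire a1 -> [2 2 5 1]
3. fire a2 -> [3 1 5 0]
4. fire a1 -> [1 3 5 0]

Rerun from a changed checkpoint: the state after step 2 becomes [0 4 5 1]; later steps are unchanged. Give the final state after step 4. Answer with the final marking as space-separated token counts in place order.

1 3 5 0

state after step 2 := [0 4 5 1]
3. fire a2 -> [1 3 5 0]
4. fire a1 -> [1 3 5 0]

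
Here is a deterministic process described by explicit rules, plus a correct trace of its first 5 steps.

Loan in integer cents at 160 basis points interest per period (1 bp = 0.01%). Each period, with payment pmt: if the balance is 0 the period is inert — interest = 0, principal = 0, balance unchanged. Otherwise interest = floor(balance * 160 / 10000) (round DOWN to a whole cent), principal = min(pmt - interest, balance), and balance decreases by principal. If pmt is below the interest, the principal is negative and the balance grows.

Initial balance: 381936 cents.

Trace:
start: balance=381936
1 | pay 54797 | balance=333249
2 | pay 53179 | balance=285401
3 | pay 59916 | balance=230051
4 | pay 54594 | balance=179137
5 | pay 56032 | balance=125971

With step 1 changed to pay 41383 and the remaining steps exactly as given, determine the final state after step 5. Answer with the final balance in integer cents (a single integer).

140265

(re-executing from step 1 with the substitution; state before step 1: balance=381936)
1 | pay 41383 | balance=346663
2 | pay 53179 | balance=299030
3 | pay 59916 | balance=243898
4 | pay 54594 | balance=193206
5 | pay 56032 | balance=140265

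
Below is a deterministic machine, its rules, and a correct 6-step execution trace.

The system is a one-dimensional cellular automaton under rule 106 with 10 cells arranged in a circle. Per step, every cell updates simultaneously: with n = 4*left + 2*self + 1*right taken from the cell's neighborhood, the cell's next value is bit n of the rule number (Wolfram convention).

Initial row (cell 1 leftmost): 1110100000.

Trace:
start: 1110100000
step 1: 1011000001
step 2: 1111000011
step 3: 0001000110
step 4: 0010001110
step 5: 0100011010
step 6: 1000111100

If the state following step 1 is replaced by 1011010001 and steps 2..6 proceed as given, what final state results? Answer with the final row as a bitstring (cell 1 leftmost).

0100111100

state after step 1 := 1011010001
step 2: 1111100011
step 3: 0000100110
step 4: 0001001110
step 5: 0010011010
step 6: 0100111100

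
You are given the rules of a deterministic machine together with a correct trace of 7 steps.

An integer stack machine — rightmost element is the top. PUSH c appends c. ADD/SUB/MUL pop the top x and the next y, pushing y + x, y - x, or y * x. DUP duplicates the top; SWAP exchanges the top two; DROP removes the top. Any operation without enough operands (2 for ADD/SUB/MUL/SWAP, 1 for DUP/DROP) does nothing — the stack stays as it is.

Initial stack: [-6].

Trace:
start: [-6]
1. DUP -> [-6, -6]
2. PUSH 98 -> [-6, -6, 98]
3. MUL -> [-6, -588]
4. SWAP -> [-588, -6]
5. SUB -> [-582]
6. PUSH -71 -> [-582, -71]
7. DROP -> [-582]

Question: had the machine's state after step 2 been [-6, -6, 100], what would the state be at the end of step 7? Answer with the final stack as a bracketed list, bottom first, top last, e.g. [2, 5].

[-594]

state after step 2 := [-6, -6, 100]
3. MUL -> [-6, -600]
4. SWAP -> [-600, -6]
5. SUB -> [-594]
6. PUSH -71 -> [-594, -71]
7. DROP -> [-594]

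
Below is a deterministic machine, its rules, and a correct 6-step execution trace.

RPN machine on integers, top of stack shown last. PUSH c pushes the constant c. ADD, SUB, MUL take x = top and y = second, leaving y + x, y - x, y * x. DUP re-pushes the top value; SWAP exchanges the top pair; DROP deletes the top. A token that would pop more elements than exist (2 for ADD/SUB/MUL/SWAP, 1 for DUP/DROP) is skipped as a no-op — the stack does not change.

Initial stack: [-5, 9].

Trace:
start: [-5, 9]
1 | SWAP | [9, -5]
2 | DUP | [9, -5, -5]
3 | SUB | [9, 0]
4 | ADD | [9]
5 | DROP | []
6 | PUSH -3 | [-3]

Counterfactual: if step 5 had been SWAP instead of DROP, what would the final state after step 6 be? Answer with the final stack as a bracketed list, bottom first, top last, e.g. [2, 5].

(re-executing from step 5 with the substitution; state before step 5: [9])
5 | SWAP | [9]
6 | PUSH -3 | [9, -3]

[9, -3]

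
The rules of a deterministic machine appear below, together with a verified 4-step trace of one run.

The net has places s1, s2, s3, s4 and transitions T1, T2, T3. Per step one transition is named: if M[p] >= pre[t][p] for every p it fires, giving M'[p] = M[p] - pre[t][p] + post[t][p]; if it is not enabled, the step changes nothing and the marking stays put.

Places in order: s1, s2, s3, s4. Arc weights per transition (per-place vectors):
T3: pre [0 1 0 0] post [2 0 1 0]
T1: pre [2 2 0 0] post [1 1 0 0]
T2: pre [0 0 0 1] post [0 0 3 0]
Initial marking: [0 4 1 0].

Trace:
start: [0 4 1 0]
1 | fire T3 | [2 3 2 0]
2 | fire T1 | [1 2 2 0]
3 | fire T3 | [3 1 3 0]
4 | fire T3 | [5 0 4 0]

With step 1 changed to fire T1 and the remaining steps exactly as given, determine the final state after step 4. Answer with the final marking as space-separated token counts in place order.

4 2 3 0

(re-executing from step 1 with the substitution; state before step 1: [0 4 1 0])
1 | fire T1 | [0 4 1 0]
2 | fire T1 | [0 4 1 0]
3 | fire T3 | [2 3 2 0]
4 | fire T3 | [4 2 3 0]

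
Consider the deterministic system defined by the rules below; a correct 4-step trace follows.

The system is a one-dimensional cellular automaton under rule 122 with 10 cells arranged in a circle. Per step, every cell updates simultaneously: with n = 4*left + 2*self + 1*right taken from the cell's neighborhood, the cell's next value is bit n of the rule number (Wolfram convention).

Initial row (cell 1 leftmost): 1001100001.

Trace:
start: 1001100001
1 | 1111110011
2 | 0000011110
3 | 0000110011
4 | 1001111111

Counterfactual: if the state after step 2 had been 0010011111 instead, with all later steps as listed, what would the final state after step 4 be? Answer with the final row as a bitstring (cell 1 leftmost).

0111011011

state after step 2 := 0010011111
3 | 1101110001
4 | 0111011011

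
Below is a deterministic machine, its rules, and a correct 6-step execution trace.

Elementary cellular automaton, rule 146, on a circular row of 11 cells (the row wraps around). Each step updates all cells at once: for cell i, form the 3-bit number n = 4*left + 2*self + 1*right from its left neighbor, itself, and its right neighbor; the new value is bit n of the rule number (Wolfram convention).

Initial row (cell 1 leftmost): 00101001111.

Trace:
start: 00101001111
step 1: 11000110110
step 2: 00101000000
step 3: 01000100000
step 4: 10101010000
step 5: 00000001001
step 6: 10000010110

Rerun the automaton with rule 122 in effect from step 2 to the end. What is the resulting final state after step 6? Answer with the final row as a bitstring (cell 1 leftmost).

10000011001

(re-executing steps 2..6 under rule 122; state before step 2: 11000110110)
step 2: 11101111111
step 3: 00111000000
step 4: 01101100000
step 5: 11111110000
step 6: 10000011001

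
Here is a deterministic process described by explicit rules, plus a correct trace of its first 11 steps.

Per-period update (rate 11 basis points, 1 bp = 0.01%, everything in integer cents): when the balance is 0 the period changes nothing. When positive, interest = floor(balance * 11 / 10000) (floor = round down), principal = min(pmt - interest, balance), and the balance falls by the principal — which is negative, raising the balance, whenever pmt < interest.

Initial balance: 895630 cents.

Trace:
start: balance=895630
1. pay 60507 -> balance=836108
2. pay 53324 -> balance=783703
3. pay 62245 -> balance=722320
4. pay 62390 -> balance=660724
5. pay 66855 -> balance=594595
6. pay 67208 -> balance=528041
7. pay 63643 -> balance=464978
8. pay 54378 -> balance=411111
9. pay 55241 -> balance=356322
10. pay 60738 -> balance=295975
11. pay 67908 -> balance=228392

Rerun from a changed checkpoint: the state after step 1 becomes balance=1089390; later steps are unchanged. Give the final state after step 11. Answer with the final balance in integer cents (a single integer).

484472

state after step 1 := balance=1089390
2. pay 53324 -> balance=1037264
3. pay 62245 -> balance=976159
4. pay 62390 -> balance=914842
5. pay 66855 -> balance=848993
6. pay 67208 -> balance=782718
7. pay 63643 -> balance=719935
8. pay 54378 -> balance=666348
9. pay 55241 -> balance=611839
10. pay 60738 -> balance=551774
11. pay 67908 -> balance=484472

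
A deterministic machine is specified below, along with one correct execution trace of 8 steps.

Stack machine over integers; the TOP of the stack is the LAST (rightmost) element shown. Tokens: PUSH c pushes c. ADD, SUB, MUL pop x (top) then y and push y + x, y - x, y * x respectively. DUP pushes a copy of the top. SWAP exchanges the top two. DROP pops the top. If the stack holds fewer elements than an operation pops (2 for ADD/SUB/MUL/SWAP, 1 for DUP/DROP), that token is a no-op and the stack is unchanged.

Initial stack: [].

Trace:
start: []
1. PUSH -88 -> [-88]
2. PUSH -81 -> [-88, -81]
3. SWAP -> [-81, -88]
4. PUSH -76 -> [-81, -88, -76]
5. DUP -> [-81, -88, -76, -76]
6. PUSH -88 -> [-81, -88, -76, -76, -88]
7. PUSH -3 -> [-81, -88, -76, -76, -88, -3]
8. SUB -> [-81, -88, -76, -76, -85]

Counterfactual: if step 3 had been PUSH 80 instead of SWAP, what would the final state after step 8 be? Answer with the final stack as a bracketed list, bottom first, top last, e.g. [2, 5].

(re-executing from step 3 with the substitution; state before step 3: [-88, -81])
3. PUSH 80 -> [-88, -81, 80]
4. PUSH -76 -> [-88, -81, 80, -76]
5. DUP -> [-88, -81, 80, -76, -76]
6. PUSH -88 -> [-88, -81, 80, -76, -76, -88]
7. PUSH -3 -> [-88, -81, 80, -76, -76, -88, -3]
8. SUB -> [-88, -81, 80, -76, -76, -85]

[-88, -81, 80, -76, -76, -85]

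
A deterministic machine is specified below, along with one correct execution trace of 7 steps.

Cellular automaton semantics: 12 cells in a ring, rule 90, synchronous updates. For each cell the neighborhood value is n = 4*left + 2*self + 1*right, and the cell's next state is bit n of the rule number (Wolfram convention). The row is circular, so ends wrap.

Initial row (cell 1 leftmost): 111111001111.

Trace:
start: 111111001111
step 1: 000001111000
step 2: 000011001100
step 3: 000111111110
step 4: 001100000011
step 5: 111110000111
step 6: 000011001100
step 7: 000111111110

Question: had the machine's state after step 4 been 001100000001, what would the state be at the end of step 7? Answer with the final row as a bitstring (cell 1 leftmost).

010111101011

state after step 4 := 001100000001
step 5: 111110000010
step 6: 100011000100
step 7: 010111101011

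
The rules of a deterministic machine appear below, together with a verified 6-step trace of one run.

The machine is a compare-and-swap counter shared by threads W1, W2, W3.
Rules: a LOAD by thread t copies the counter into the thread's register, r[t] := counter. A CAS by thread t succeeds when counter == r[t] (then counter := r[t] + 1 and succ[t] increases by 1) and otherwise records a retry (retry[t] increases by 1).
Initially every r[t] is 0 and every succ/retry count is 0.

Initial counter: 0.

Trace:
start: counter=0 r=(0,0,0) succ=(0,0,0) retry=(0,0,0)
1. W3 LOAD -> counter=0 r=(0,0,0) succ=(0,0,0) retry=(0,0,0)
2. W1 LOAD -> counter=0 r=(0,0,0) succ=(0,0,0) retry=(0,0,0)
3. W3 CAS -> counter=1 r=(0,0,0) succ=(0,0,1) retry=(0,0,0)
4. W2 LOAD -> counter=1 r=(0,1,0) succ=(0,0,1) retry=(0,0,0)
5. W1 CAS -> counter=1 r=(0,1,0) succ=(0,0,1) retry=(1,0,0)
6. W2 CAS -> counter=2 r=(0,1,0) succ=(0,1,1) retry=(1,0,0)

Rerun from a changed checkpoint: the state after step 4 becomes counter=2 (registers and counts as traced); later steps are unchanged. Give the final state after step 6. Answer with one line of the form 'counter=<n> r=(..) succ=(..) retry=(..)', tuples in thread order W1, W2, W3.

state after step 4 := counter=2 r=(0,1,0) succ=(0,0,1) retry=(0,0,0)
5. W1 CAS -> counter=2 r=(0,1,0) succ=(0,0,1) retry=(1,0,0)
6. W2 CAS -> counter=2 r=(0,1,0) succ=(0,0,1) retry=(1,1,0)

counter=2 r=(0,1,0) succ=(0,0,1) retry=(1,1,0)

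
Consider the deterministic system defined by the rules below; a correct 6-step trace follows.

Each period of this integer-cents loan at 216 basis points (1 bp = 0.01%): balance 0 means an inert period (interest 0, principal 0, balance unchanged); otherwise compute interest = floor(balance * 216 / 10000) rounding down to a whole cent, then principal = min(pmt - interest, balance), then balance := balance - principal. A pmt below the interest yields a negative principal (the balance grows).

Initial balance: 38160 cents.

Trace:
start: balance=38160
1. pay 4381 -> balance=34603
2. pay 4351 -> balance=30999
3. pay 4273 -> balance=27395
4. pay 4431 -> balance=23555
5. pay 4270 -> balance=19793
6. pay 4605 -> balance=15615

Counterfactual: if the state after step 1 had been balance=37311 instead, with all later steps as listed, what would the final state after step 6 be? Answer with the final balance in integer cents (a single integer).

state after step 1 := balance=37311
2. pay 4351 -> balance=33765
3. pay 4273 -> balance=30221
4. pay 4431 -> balance=26442
5. pay 4270 -> balance=22743
6. pay 4605 -> balance=18629

18629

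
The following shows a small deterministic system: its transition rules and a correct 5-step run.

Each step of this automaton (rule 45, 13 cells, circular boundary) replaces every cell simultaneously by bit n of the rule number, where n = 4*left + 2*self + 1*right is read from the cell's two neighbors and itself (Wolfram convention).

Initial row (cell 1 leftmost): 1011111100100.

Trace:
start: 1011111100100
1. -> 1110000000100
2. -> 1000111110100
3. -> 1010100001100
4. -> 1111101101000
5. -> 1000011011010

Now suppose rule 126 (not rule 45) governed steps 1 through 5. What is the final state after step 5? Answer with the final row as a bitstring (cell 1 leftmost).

(re-executing steps 1..5 under rule 126; state before step 1: 1011111100100)
1. -> 1110000111111
2. -> 0011001100000
3. -> 0111111110000
4. -> 1100000011000
5. -> 1110000111101

1110000111101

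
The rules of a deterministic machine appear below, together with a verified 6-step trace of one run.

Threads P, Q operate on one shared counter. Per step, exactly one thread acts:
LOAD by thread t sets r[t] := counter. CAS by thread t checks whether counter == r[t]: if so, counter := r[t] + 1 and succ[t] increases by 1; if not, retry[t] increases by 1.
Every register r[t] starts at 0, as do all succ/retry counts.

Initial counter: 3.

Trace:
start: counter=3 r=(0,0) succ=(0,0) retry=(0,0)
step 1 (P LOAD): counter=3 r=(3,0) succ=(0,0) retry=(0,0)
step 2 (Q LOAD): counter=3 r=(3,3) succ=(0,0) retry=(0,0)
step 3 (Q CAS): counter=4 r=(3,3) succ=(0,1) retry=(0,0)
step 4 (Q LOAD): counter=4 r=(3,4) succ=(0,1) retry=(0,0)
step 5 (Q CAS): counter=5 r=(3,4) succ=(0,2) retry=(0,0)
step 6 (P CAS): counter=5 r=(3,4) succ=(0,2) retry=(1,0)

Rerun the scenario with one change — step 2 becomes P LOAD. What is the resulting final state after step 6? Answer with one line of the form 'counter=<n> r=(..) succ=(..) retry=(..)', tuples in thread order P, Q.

(re-executing from step 2 with the substitution; state before step 2: counter=3 r=(3,0) succ=(0,0) retry=(0,0))
step 2 (P LOAD): counter=3 r=(3,0) succ=(0,0) retry=(0,0)
step 3 (Q CAS): counter=3 r=(3,0) succ=(0,0) retry=(0,1)
step 4 (Q LOAD): counter=3 r=(3,3) succ=(0,0) retry=(0,1)
step 5 (Q CAS): counter=4 r=(3,3) succ=(0,1) retry=(0,1)
step 6 (P CAS): counter=4 r=(3,3) succ=(0,1) retry=(1,1)

counter=4 r=(3,3) succ=(0,1) retry=(1,1)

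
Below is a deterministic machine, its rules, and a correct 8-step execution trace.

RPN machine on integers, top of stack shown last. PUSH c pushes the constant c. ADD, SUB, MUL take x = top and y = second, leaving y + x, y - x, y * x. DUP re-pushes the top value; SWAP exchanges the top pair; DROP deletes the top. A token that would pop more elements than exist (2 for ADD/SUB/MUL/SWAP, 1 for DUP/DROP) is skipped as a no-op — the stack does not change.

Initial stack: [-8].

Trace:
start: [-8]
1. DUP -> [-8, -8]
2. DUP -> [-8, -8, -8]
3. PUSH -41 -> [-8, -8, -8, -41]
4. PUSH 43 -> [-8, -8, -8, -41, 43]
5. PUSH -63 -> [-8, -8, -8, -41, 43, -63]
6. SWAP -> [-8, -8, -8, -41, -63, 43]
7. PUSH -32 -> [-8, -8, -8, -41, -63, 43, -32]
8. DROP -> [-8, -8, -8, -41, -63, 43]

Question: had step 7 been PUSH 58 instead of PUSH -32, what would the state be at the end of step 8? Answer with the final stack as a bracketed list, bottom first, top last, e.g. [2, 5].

[-8, -8, -8, -41, -63, 43]

(re-executing from step 7 with the substitution; state before step 7: [-8, -8, -8, -41, -63, 43])
7. PUSH 58 -> [-8, -8, -8, -41, -63, 43, 58]
8. DROP -> [-8, -8, -8, -41, -63, 43]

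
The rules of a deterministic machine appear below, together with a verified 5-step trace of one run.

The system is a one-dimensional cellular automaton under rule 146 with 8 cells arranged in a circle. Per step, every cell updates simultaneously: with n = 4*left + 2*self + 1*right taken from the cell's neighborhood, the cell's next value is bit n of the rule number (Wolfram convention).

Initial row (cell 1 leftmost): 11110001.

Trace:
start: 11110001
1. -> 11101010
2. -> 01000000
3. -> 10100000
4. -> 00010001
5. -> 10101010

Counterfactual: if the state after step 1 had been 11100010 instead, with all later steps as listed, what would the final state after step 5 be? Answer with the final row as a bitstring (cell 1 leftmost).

state after step 1 := 11100010
2. -> 01010100
3. -> 10000010
4. -> 01000100
5. -> 10101010

10101010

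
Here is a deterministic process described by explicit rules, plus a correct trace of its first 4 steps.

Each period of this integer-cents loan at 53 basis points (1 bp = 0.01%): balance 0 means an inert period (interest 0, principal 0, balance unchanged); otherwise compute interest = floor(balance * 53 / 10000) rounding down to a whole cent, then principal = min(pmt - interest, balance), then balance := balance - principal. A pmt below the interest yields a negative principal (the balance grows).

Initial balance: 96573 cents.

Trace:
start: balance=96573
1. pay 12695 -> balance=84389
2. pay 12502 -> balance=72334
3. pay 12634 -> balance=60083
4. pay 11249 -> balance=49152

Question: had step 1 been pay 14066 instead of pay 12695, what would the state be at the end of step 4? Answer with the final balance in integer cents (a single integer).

(re-executing from step 1 with the substitution; state before step 1: balance=96573)
1. pay 14066 -> balance=83018
2. pay 12502 -> balance=70955
3. pay 12634 -> balance=58697
4. pay 11249 -> balance=47759

47759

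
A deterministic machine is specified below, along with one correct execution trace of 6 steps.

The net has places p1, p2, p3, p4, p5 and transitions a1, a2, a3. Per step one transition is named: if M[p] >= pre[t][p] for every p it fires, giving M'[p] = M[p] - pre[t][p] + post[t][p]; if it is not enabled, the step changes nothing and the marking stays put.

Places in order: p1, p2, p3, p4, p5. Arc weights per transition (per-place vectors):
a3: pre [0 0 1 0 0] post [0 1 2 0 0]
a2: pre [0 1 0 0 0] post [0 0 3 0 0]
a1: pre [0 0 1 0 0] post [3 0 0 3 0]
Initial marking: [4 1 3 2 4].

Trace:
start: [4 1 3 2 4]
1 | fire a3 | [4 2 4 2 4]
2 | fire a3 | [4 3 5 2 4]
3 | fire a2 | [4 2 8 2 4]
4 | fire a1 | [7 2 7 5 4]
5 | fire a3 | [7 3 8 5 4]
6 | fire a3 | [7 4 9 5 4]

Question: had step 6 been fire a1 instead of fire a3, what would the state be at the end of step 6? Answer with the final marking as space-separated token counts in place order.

(re-executing from step 6 with the substitution; state before step 6: [7 3 8 5 4])
6 | fire a1 | [10 3 7 8 4]

10 3 7 8 4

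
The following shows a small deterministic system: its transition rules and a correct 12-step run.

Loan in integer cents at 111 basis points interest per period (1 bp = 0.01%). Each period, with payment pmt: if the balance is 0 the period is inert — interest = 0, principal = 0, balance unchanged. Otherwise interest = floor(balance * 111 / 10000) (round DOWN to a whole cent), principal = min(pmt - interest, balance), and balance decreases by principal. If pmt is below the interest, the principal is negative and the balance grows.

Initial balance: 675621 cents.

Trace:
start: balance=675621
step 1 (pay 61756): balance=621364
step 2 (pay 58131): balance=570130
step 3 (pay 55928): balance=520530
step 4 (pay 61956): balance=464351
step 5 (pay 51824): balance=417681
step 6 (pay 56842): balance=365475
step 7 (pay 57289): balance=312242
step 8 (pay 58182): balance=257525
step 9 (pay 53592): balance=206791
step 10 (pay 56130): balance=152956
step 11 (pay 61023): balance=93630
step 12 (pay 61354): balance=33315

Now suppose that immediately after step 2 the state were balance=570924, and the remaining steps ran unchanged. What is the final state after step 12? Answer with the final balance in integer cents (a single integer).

state after step 2 := balance=570924
step 3 (pay 55928): balance=521333
step 4 (pay 61956): balance=465163
step 5 (pay 51824): balance=418502
step 6 (pay 56842): balance=366305
step 7 (pay 57289): balance=313081
step 8 (pay 58182): balance=258374
step 9 (pay 53592): balance=207649
step 10 (pay 56130): balance=153823
step 11 (pay 61023): balance=94507
step 12 (pay 61354): balance=34202

34202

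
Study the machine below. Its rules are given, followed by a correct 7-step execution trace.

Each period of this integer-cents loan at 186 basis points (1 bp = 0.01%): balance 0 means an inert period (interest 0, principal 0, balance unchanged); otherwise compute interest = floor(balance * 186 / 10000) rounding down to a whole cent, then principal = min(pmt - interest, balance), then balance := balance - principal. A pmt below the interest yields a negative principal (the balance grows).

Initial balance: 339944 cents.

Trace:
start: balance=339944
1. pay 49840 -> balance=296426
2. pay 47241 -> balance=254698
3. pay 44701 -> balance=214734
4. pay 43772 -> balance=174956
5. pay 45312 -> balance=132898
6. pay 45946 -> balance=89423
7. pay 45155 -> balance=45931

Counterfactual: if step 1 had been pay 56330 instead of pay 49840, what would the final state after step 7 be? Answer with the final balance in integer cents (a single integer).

38680

(re-executing from step 1 with the substitution; state before step 1: balance=339944)
1. pay 56330 -> balance=289936
2. pay 47241 -> balance=248087
3. pay 44701 -> balance=208000
4. pay 43772 -> balance=168096
5. pay 45312 -> balance=125910
6. pay 45946 -> balance=82305
7. pay 45155 -> balance=38680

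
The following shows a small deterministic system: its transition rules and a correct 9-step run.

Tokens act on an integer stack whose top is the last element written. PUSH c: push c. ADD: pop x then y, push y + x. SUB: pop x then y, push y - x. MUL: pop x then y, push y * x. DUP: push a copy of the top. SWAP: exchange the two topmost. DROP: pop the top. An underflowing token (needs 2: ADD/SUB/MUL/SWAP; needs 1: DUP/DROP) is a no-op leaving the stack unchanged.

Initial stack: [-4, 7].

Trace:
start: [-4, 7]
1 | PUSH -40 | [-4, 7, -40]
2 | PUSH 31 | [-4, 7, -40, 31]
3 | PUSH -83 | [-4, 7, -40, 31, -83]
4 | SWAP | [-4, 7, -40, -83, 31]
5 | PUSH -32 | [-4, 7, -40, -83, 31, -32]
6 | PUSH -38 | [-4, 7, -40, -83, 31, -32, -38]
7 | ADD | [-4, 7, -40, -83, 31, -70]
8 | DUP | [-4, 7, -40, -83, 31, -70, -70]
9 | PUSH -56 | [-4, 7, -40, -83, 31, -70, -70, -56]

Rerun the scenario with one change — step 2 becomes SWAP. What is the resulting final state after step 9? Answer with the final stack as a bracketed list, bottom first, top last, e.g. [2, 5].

(re-executing from step 2 with the substitution; state before step 2: [-4, 7, -40])
2 | SWAP | [-4, -40, 7]
3 | PUSH -83 | [-4, -40, 7, -83]
4 | SWAP | [-4, -40, -83, 7]
5 | PUSH -32 | [-4, -40, -83, 7, -32]
6 | PUSH -38 | [-4, -40, -83, 7, -32, -38]
7 | ADD | [-4, -40, -83, 7, -70]
8 | DUP | [-4, -40, -83, 7, -70, -70]
9 | PUSH -56 | [-4, -40, -83, 7, -70, -70, -56]

[-4, -40, -83, 7, -70, -70, -56]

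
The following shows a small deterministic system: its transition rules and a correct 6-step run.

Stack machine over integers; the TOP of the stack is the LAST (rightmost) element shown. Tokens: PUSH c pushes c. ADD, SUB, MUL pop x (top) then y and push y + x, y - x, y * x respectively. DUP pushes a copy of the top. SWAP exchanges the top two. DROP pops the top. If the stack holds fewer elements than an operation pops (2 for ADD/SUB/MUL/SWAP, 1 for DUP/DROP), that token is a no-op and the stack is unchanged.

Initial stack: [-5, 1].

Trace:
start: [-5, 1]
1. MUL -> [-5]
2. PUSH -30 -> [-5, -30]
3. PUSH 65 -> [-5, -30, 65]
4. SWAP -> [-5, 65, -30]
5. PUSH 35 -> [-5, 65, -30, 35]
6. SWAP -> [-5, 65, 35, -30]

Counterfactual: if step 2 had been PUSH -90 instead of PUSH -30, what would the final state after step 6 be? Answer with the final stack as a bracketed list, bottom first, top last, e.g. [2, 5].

[-5, 65, 35, -90]

(re-executing from step 2 with the substitution; state before step 2: [-5])
2. PUSH -90 -> [-5, -90]
3. PUSH 65 -> [-5, -90, 65]
4. SWAP -> [-5, 65, -90]
5. PUSH 35 -> [-5, 65, -90, 35]
6. SWAP -> [-5, 65, 35, -90]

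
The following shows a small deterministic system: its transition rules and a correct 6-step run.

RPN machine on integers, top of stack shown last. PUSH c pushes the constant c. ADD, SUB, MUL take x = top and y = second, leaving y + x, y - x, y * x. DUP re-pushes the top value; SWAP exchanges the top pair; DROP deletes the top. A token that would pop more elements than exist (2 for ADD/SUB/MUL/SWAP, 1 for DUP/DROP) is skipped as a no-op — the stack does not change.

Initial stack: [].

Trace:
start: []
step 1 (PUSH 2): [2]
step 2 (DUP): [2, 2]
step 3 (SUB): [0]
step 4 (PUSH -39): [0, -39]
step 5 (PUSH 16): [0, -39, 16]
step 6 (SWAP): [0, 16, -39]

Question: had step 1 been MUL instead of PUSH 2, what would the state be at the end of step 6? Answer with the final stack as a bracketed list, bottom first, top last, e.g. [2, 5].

(re-executing from step 1 with the substitution; state before step 1: [])
step 1 (MUL): []
step 2 (DUP): []
step 3 (SUB): []
step 4 (PUSH -39): [-39]
step 5 (PUSH 16): [-39, 16]
step 6 (SWAP): [16, -39]

[16, -39]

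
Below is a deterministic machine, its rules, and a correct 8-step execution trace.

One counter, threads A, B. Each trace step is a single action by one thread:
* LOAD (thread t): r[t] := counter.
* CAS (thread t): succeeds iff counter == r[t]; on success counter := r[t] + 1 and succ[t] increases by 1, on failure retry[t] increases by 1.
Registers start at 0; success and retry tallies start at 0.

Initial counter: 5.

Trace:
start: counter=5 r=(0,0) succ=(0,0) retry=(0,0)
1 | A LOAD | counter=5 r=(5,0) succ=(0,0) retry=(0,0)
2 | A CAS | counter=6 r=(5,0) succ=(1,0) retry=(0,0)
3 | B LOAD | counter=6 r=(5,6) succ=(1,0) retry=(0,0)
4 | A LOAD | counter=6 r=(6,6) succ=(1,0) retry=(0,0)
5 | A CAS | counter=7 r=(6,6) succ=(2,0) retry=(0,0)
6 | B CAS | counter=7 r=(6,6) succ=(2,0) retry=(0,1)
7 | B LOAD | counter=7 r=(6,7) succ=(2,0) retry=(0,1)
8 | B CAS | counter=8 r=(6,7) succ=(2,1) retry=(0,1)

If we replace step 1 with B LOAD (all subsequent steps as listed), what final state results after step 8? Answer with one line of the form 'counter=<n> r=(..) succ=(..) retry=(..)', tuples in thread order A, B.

counter=7 r=(5,6) succ=(1,1) retry=(1,1)

(re-executing from step 1 with the substitution; state before step 1: counter=5 r=(0,0) succ=(0,0) retry=(0,0))
1 | B LOAD | counter=5 r=(0,5) succ=(0,0) retry=(0,0)
2 | A CAS | counter=5 r=(0,5) succ=(0,0) retry=(1,0)
3 | B LOAD | counter=5 r=(0,5) succ=(0,0) retry=(1,0)
4 | A LOAD | counter=5 r=(5,5) succ=(0,0) retry=(1,0)
5 | A CAS | counter=6 r=(5,5) succ=(1,0) retry=(1,0)
6 | B CAS | counter=6 r=(5,5) succ=(1,0) retry=(1,1)
7 | B LOAD | counter=6 r=(5,6) succ=(1,0) retry=(1,1)
8 | B CAS | counter=7 r=(5,6) succ=(1,1) retry=(1,1)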